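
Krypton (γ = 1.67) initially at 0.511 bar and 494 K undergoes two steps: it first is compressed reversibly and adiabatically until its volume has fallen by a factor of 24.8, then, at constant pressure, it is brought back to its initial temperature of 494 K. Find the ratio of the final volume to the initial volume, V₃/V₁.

Adiabatic step: V₂/V₁ = 0.04032; T₂ = T₁·24.8^(0.67) = 4246 K.
Isobaric step: V₃/V₂ = T₃/T₂ = 494/4246.
V₃/V₁ = (V₂/V₁)(V₃/V₂) = 0.04032 × (494/4246) = 0.004691.

V₃/V₁ ≈ 0.00469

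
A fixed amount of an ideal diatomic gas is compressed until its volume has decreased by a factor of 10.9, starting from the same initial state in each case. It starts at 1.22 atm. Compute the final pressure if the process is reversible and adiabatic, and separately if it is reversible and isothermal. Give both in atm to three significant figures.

For a diatomic ideal gas γ = 7/5.
Isothermal: P₂ = P₁(V₁/V₂) = 1.22×10.9 = 13.3 atm.
Adiabatic: P₂ = P₁(V₁/V₂)^γ = 1.22×10.9^(7/5) = 34.57 atm.

adiabatic: 34.6 atm; isothermal: 13.3 atm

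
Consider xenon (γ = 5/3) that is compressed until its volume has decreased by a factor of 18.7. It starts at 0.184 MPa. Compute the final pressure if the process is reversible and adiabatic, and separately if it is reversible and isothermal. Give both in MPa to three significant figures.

Isothermal: P₂ = P₁(V₁/V₂) = 0.184×18.7 = 3.441 MPa.
Adiabatic: P₂ = P₁(V₁/V₂)^γ = 0.184×18.7^(5/3) = 24.24 MPa.

adiabatic: 24.2 MPa; isothermal: 3.44 MPa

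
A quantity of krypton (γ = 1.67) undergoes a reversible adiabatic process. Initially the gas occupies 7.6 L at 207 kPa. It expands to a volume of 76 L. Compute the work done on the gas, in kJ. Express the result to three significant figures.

P₂ = P₁(V₁/V₂)^γ = 207×(7.6/76)^(1.67) = 4.426 kPa.
For a reversible adiabat, W_by_gas = (P₁V₁ − P₂V₂)/(γ−1).
W_by = (207000×0.0076 − 4426×0.076) / (0.67) = 1846 J.
W_on_gas = −W_by = -1846 J.

W ≈ -1.85 kJ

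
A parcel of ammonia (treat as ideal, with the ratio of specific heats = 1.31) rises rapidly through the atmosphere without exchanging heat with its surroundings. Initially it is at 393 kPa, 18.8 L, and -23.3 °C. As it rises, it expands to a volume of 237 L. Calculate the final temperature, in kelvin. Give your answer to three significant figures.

T₂ ≈ 114 K

For a reversible adiabat TV^(γ−1) is constant, so T₂ = T₁ (V₁/V₂)^(γ−1).
T₁ = -23.3 °C = 249.8 K.
T₂ = 249.8 × (18.8/237)^(0.31) = 113.9 K.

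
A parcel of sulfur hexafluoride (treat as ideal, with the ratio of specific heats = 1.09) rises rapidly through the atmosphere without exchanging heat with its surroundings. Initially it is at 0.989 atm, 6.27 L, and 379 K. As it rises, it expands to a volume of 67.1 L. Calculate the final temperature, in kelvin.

For a reversible adiabat TV^(γ−1) is constant, so T₂ = T₁ (V₁/V₂)^(γ−1).
T₂ = 379 × (6.27/67.1)^(0.09) = 306.2 K.

T₂ ≈ 306 K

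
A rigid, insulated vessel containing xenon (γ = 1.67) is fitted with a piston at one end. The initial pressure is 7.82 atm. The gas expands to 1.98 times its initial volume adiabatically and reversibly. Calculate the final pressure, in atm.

Adiabatic: P₁V₁^γ = P₂V₂^γ ⇒ P₂ = P₁ (V₁/V₂)^γ.
P₂ = 7.82 × (1/1.98)^(1.67) = 2.499 atm.

P₂ ≈ 2.50 atm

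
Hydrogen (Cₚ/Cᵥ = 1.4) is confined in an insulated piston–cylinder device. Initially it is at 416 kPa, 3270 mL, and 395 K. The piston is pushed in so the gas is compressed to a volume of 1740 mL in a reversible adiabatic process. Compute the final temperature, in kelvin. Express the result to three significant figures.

Adiabatic: T₁V₁^(γ−1) = T₂V₂^(γ−1) ⇒ T₂ = T₁ (V₁/V₂)^(γ−1).
T₂ = 395 × (3270/1740)^(0.4) = 508.4 K.

T₂ ≈ 508 K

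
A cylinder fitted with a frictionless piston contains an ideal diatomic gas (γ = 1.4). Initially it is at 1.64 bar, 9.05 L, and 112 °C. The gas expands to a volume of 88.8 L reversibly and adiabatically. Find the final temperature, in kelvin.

T₂ ≈ 154 K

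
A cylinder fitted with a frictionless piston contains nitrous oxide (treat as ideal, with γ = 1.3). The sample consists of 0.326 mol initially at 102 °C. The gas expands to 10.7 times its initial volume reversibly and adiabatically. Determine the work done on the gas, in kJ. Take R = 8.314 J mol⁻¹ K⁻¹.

Adiabatic: T₁V₁^(γ−1) = T₂V₂^(γ−1) ⇒ T₂ = T₁ (V₁/V₂)^(γ−1).
T₁ = 102 °C = 375.1 K.
T₂ = 375.1 × (1/10.7)^(0.3) = 184.2 K.
Q = 0, so ΔU = W_on_gas = nCᵥΔT with Cᵥ = R/(γ−1) = 27.71 J/(mol·K).
ΔU = 0.326 × 27.71 × (184.2 − 375.1) = -1725 J.

W ≈ -1.72 kJ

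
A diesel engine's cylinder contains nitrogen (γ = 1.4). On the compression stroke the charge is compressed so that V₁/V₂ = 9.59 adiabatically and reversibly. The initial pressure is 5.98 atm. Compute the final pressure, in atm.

P₂ ≈ 142 atm

Since PV^γ is constant along a reversible adiabat, P₂ = P₁ (V₁/V₂)^γ.
P₂ = 5.98 × 9.59^(1.4) = 141.7 atm.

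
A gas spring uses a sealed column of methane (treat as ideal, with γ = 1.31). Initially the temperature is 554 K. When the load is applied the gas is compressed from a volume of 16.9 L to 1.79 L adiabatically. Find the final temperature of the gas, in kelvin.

T₂ ≈ 1110 K

Adiabatic: T₁V₁^(γ−1) = T₂V₂^(γ−1) ⇒ T₂ = T₁ (V₁/V₂)^(γ−1).
T₂ = 554 × (16.9/1.79)^(0.31) = 1111 K.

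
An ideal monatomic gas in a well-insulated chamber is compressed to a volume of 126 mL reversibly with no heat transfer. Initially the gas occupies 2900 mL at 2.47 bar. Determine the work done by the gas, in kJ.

W ≈ -7.62 kJ

γ = 5/3 for a monatomic ideal gas.
P₂ = P₁(V₁/V₂)^γ = 2.47×(2900/126)^(5/3) = 460 bar.
For a reversible adiabat, W_by_gas = (P₁V₁ − P₂V₂)/(γ−1).
W_by = (247000×0.0029 − 4.6×10^7×0.000126) / (2/3) = -7619 J.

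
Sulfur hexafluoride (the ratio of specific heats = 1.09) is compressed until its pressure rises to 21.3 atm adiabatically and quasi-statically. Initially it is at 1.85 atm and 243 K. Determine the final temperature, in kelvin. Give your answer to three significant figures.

Along an adiabat T P^((1−γ)/γ) is constant, so T₂ = T₁ (P₂/P₁)^((γ−1)/γ).
T₂ = 243 × (21.3/1.85)^(0.0826) = 297.3 K.

T₂ ≈ 297 K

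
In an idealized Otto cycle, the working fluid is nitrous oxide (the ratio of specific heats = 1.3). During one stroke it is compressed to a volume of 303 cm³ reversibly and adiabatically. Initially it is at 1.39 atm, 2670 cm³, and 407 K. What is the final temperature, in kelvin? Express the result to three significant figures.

T₂ ≈ 782 K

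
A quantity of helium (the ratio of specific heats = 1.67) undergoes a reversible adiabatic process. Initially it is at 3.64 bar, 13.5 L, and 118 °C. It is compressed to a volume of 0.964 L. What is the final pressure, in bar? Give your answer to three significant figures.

P₂ ≈ 299 bar

Since PV^γ is constant along a reversible adiabat, P₂ = P₁ (V₁/V₂)^γ.
P₂ = 3.64 × (13.5/0.964)^(1.67) = 298.8 bar.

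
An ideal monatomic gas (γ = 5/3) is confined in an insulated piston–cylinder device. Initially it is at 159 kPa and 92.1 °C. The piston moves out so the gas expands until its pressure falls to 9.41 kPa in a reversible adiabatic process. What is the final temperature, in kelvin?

T₂ ≈ 118 K

Adiabatic: T₂/T₁ = (P₂/P₁)^((γ−1)/γ).
T₁ = 92.1 °C = 365.2 K.
T₂ = 365.2 × (9.41/159)^(2/5) = 117.9 K.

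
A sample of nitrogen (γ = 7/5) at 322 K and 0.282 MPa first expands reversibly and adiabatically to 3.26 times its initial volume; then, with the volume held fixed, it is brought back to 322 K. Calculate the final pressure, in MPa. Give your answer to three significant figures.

Adiabatic step (PV^γ = const): P₂ = 0.282×(1/3.26)^(7/5) = 0.05392 MPa; T₂ = 322×(1/3.26)^(2/5) = 200.7 K.
Isochoric: P₃ = P₂(T₃/T₂) = 0.05392 × (322/200.7) = 0.0865 MPa.

P₃ ≈ 0.0865 MPa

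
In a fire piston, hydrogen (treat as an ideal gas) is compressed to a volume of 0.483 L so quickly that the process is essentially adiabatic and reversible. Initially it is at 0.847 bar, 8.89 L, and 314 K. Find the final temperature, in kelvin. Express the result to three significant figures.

Adiabatic: T₁V₁^(γ−1) = T₂V₂^(γ−1) ⇒ T₂ = T₁ (V₁/V₂)^(γ−1).
γ = 7/5 for a diatomic ideal gas.
T₂ = 314 × (8.89/0.483)^(2/5) = 1007 K.

T₂ ≈ 1010 K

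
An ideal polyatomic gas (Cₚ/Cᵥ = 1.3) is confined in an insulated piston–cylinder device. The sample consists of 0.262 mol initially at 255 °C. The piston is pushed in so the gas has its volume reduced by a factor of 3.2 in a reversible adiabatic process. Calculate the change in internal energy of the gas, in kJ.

Adiabatic: T₁V₁^(γ−1) = T₂V₂^(γ−1) ⇒ T₂ = T₁ (V₁/V₂)^(γ−1).
T₁ = 255 °C = 528.1 K.
T₂ = 528.1 × 3.2^(0.3) = 748.7 K.
Q = 0, so ΔU = W_on_gas = nCᵥΔT with Cᵥ = R/(γ−1) = 27.71 J/(mol·K).
ΔU = 0.262 × 27.71 × (748.7 − 528.1) = 1601 J.

ΔU ≈ 1.60 kJ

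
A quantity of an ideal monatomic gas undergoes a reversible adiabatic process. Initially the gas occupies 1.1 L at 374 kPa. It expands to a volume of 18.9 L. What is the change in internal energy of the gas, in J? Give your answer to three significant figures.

ΔU ≈ -524 J

γ = 5/3 for a monatomic ideal gas.
P₂ = P₁(V₁/V₂)^γ = 374×(1.1/18.9)^(5/3) = 3.269 kPa.
For a reversible adiabat, W_by_gas = (P₁V₁ − P₂V₂)/(γ−1).
W_by = (374000×0.0011 − 3269×0.0189) / (2/3) = 524.4 J.
Q = 0 ⇒ ΔU = −W_by = -524.4 J.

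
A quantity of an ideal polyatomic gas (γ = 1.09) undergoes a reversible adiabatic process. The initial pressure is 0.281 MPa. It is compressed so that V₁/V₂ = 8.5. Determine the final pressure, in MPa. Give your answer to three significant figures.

P₂ ≈ 2.90 MPa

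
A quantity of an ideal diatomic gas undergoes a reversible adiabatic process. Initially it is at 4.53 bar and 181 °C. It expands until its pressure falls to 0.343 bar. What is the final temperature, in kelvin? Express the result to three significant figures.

T₂ ≈ 217 K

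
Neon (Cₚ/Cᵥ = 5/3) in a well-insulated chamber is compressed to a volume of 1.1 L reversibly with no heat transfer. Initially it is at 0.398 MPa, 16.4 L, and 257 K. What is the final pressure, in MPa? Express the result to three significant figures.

P₂ ≈ 35.9 MPa

Since PV^γ is constant along a reversible adiabat, P₂ = P₁ (V₁/V₂)^γ.
P₂ = 0.398 × (16.4/1.1)^(5/3) = 35.94 MPa.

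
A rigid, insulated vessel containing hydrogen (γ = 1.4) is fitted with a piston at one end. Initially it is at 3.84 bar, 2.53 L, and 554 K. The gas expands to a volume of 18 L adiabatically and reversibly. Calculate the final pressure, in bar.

P₂ ≈ 0.246 bar

Since PV^γ is constant along a reversible adiabat, P₂ = P₁ (V₁/V₂)^γ.
P₂ = 3.84 × (2.53/18)^(1.4) = 0.2462 bar.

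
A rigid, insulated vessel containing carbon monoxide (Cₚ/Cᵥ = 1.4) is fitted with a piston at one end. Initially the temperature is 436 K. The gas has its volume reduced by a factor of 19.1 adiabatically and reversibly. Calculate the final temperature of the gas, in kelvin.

T₂ ≈ 1420 K

Adiabatic: T₁V₁^(γ−1) = T₂V₂^(γ−1) ⇒ T₂ = T₁ (V₁/V₂)^(γ−1).
T₂ = 436 × 19.1^(0.4) = 1419 K.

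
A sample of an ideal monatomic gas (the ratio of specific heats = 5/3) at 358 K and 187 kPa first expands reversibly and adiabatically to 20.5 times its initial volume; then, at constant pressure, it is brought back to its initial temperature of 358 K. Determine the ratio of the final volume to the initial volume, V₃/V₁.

Adiabatic step: V₂/V₁ = 20.5; T₂ = T₁·(1/20.5)^(2/3) = 47.79 K.
Isobaric step: V₃/V₂ = T₃/T₂ = 358/47.79.
V₃/V₁ = (V₂/V₁)(V₃/V₂) = 20.5 × (358/47.79) = 153.6.

V₃/V₁ ≈ 154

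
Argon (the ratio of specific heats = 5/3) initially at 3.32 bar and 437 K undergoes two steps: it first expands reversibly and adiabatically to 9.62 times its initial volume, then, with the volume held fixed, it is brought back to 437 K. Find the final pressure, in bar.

P₃ ≈ 0.345 bar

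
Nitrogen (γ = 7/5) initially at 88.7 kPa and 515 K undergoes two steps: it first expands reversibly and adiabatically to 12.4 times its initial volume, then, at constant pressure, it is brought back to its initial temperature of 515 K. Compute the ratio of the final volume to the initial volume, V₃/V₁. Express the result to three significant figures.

Adiabatic step: V₂/V₁ = 12.4; T₂ = T₁·(1/12.4)^(2/5) = 188.1 K.
Isobaric step: V₃/V₂ = T₃/T₂ = 515/188.1.
V₃/V₁ = (V₂/V₁)(V₃/V₂) = 12.4 × (515/188.1) = 33.95.

V₃/V₁ ≈ 33.9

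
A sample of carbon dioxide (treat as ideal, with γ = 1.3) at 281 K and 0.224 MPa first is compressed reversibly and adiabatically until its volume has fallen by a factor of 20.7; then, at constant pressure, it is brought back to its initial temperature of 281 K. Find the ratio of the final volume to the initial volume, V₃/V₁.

V₃/V₁ ≈ 0.0195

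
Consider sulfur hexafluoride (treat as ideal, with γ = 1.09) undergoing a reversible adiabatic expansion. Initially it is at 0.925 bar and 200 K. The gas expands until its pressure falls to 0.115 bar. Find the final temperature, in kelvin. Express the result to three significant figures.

T₂ ≈ 168 K

Along an adiabat T P^((1−γ)/γ) is constant, so T₂ = T₁ (P₂/P₁)^((γ−1)/γ).
T₂ = 200 × (0.115/0.925)^(0.0826) = 168.4 K.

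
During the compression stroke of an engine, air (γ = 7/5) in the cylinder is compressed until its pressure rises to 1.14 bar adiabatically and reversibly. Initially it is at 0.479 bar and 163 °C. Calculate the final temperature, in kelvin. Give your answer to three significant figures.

T₂ ≈ 559 K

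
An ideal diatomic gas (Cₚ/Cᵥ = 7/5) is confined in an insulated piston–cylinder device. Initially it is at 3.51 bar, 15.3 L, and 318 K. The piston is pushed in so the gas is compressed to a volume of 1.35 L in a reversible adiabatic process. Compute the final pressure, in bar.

P₂ ≈ 105 bar

Adiabatic: P₁V₁^γ = P₂V₂^γ ⇒ P₂ = P₁ (V₁/V₂)^γ.
P₂ = 3.51 × (15.3/1.35)^(7/5) = 105.1 bar.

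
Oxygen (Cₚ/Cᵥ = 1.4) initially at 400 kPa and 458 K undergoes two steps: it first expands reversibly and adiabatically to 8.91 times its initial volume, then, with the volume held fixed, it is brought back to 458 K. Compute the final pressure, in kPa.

P₃ ≈ 44.9 kPa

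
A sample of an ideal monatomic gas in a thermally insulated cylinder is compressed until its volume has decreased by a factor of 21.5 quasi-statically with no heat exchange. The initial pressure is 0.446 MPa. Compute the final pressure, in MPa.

Since PV^γ is constant along a reversible adiabat, P₂ = P₁ (V₁/V₂)^γ.
For a monatomic ideal gas γ = 5/3.
P₂ = 0.446 × 21.5^(5/3) = 74.14 MPa.

P₂ ≈ 74.1 MPa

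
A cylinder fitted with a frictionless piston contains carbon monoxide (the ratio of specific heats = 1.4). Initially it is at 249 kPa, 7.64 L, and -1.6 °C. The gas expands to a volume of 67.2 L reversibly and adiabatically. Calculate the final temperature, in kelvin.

Adiabatic: T₁V₁^(γ−1) = T₂V₂^(γ−1) ⇒ T₂ = T₁ (V₁/V₂)^(γ−1).
T₁ = -1.6 °C = 271.5 K.
T₂ = 271.5 × (7.64/67.2)^(0.4) = 113.8 K.

T₂ ≈ 114 K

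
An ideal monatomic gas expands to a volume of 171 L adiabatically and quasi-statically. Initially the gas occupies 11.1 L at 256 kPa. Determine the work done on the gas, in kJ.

W ≈ -3.57 kJ

γ = 5/3 for a monatomic ideal gas.
P₂ = P₁(V₁/V₂)^γ = 256×(11.1/171)^(5/3) = 2.684 kPa.
For a reversible adiabat, W_by_gas = (P₁V₁ − P₂V₂)/(γ−1).
W_by = (256000×0.0111 − 2684×0.171) / (2/3) = 3574 J.
W_on_gas = −W_by = -3574 J.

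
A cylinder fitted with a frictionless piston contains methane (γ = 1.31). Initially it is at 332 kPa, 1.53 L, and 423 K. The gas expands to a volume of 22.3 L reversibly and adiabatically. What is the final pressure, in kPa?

Adiabatic: P₁V₁^γ = P₂V₂^γ ⇒ P₂ = P₁ (V₁/V₂)^γ.
P₂ = 332 × (1.53/22.3)^(1.31) = 9.927 kPa.

P₂ ≈ 9.93 kPa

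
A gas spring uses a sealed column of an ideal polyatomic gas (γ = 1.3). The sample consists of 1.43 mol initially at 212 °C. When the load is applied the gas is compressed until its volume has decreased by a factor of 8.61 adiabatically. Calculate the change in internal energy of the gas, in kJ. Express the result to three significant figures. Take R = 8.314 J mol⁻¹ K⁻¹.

ΔU ≈ 17.5 kJ

Adiabatic: T₁V₁^(γ−1) = T₂V₂^(γ−1) ⇒ T₂ = T₁ (V₁/V₂)^(γ−1).
T₁ = 212 °C = 485.1 K.
T₂ = 485.1 × 8.61^(0.3) = 925.5 K.
Q = 0, so ΔU = W_on_gas = nCᵥΔT with Cᵥ = R/(γ−1) = 27.71 J/(mol·K).
ΔU = 1.43 × 27.71 × (925.5 − 485.1) = 17450 J.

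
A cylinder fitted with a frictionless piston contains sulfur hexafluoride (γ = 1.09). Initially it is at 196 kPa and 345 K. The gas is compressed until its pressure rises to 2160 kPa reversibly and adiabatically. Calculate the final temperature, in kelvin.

Along an adiabat T P^((1−γ)/γ) is constant, so T₂ = T₁ (P₂/P₁)^((γ−1)/γ).
T₂ = 345 × (2160/196)^(0.0826) = 420.6 K.

T₂ ≈ 421 K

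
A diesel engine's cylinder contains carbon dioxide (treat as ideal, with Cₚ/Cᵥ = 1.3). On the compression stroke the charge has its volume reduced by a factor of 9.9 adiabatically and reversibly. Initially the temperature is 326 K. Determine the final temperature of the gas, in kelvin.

T₂ ≈ 648 K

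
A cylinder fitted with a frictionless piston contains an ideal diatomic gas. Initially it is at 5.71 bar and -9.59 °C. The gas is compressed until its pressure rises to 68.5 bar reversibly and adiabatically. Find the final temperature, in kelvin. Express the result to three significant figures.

T₂ ≈ 536 K

Along an adiabat T P^((1−γ)/γ) is constant, so T₂ = T₁ (P₂/P₁)^((γ−1)/γ).
For a diatomic ideal gas γ = 7/5, so (γ−1)/γ = 2/7.
T₁ = -9.59 °C = 263.6 K.
T₂ = 263.6 × (68.5/5.71)^(2/7) = 536 K.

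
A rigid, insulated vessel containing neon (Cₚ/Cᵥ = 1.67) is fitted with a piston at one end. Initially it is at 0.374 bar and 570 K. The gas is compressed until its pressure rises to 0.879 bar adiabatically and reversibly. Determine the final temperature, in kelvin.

T₂ ≈ 803 K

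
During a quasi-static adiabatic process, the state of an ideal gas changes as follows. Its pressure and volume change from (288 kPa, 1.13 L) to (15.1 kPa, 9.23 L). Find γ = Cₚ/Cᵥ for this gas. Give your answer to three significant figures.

γ ≈ 1.40

PV^γ = const ⇒ γ = ln(P₂/P₁) / ln(V₁/V₂).
γ = ln(15.1/288) / ln(1.13/9.23) = 1.404.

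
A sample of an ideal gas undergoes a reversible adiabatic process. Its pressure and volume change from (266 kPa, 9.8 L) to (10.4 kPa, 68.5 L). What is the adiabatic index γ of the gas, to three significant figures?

γ ≈ 1.67

PV^γ = const ⇒ γ = ln(P₂/P₁) / ln(V₁/V₂).
γ = ln(10.4/266) / ln(9.8/68.5) = 1.667.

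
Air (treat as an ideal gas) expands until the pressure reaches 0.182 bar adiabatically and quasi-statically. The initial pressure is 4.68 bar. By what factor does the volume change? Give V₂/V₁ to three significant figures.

V₂/V₁ ≈ 10.2

From PV^γ = const, V₂/V₁ = (P₁/P₂)^(1/γ).
For a diatomic ideal gas γ = 7/5.
V₂/V₁ = (4.68/0.182)^(5/7) = 10.17.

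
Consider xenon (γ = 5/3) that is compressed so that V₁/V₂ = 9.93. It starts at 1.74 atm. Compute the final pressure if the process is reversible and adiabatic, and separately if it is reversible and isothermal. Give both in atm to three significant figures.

Isothermal: P₂ = P₁(V₁/V₂) = 1.74×9.93 = 17.28 atm.
Adiabatic: P₂ = P₁(V₁/V₂)^γ = 1.74×9.93^(5/3) = 79.82 atm.

adiabatic: 79.8 atm; isothermal: 17.3 atm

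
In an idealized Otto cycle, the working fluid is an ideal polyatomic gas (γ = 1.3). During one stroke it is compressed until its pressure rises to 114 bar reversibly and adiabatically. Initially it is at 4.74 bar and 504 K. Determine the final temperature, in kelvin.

T₂ ≈ 1050 K

Adiabatic: T₂/T₁ = (P₂/P₁)^((γ−1)/γ).
T₂ = 504 × (114/4.74)^(0.231) = 1050 K.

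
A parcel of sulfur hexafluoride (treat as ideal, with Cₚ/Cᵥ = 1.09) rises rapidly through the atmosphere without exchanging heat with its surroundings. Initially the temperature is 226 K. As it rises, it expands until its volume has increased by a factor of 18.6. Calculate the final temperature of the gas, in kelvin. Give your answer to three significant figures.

T₂ ≈ 174 K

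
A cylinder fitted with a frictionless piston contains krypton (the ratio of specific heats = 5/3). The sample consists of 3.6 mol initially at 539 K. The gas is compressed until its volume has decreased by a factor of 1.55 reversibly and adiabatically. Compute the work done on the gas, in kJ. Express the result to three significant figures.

For a reversible adiabat TV^(γ−1) is constant, so T₂ = T₁ (V₁/V₂)^(γ−1).
T₂ = 539 × 1.55^(2/3) = 721.9 K.
Q = 0, so ΔU = W_on_gas = nCᵥΔT with Cᵥ = R/(γ−1) = 12.47 J/(mol·K).
ΔU = 3.6 × 12.47 × (721.9 − 539) = 8211 J.

W ≈ 8.21 kJ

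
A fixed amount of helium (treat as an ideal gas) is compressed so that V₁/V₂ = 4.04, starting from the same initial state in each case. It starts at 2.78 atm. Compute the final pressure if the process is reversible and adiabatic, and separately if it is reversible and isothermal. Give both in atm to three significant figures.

For a monatomic ideal gas γ = 5/3.
Isothermal: P₂ = P₁(V₁/V₂) = 2.78×4.04 = 11.23 atm.
Adiabatic: P₂ = P₁(V₁/V₂)^γ = 2.78×4.04^(5/3) = 28.49 atm.

adiabatic: 28.5 atm; isothermal: 11.2 atm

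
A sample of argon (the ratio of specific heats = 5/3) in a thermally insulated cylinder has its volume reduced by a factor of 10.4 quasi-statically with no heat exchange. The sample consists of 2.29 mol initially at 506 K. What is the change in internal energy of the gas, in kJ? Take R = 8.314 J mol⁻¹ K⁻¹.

ΔU ≈ 54.4 kJ

Adiabatic: T₁V₁^(γ−1) = T₂V₂^(γ−1) ⇒ T₂ = T₁ (V₁/V₂)^(γ−1).
T₂ = 506 × 10.4^(2/3) = 2411 K.
Q = 0, so ΔU = W_on_gas = nCᵥΔT with Cᵥ = R/(γ−1) = 12.47 J/(mol·K).
ΔU = 2.29 × 12.47 × (2411 − 506) = 54400 J.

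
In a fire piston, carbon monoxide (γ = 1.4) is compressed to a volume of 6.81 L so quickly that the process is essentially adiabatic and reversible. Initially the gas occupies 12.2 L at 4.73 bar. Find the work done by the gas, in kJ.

W ≈ -3.79 kJ

P₂ = P₁(V₁/V₂)^γ = 4.73×(12.2/6.81)^(1.4) = 10.7 bar.
For a reversible adiabat, W_by_gas = (P₁V₁ − P₂V₂)/(γ−1).
W_by = (473000×0.0122 − 1.07×10^6×0.00681) / (0.4) = -3789 J.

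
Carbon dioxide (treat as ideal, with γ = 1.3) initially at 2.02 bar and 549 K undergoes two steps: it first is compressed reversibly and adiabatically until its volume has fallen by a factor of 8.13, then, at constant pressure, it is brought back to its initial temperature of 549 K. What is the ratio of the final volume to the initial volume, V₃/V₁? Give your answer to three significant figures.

Adiabatic step: V₂/V₁ = 0.123; T₂ = T₁·8.13^(0.3) = 1029 K.
Isobaric step: V₃/V₂ = T₃/T₂ = 549/1029.
V₃/V₁ = (V₂/V₁)(V₃/V₂) = 0.123 × (549/1029) = 0.0656.

V₃/V₁ ≈ 0.0656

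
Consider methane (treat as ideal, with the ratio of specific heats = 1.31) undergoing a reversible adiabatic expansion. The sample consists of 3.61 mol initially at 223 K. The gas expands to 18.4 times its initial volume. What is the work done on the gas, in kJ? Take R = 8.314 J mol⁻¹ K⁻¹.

W ≈ -12.8 kJ

For a reversible adiabat TV^(γ−1) is constant, so T₂ = T₁ (V₁/V₂)^(γ−1).
T₂ = 223 × (1/18.4)^(0.31) = 90.41 K.
Q = 0, so ΔU = W_on_gas = nCᵥΔT with Cᵥ = R/(γ−1) = 26.82 J/(mol·K).
ΔU = 3.61 × 26.82 × (90.41 − 223) = -12840 J.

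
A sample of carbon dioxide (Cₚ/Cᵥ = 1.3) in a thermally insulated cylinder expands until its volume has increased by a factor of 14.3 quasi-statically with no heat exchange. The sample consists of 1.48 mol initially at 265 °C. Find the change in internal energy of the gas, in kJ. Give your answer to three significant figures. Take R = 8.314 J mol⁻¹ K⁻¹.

ΔU ≈ -12.1 kJ

For a reversible adiabat TV^(γ−1) is constant, so T₂ = T₁ (V₁/V₂)^(γ−1).
T₁ = 265 °C = 538.1 K.
T₂ = 538.1 × (1/14.3)^(0.3) = 242.3 K.
Q = 0, so ΔU = W_on_gas = nCᵥΔT with Cᵥ = R/(γ−1) = 27.71 J/(mol·K).
ΔU = 1.48 × 27.71 × (242.3 − 538.1) = -12140 J.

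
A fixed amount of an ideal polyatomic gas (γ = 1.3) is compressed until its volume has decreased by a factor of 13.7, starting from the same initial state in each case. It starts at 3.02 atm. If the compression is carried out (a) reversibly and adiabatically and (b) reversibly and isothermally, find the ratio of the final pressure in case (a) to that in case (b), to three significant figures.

Isothermal: P_b = P₁(V₁/V₂) = 3.02×13.7.
Adiabatic: P_a = P₁(V₁/V₂)^γ = 3.02×13.7^(1.3).
P_a/P_b = (V₁/V₂)^(γ−1) = 13.7^(0.3) = 2.193.

P_adiabatic / P_isothermal ≈ 2.19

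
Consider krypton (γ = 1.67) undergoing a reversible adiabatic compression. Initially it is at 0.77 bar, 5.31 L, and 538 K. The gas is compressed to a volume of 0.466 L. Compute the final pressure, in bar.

P₂ ≈ 44.8 bar

Since PV^γ is constant along a reversible adiabat, P₂ = P₁ (V₁/V₂)^γ.
P₂ = 0.77 × (5.31/0.466)^(1.67) = 44.79 bar.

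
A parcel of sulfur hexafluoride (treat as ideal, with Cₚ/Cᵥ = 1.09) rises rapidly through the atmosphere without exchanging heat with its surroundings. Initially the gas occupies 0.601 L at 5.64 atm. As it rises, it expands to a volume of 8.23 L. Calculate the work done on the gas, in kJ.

P₂ = P₁(V₁/V₂)^γ = 5.64×(0.601/8.23)^(1.09) = 0.3254 atm.
For a reversible adiabat, W_by_gas = (P₁V₁ − P₂V₂)/(γ−1).
W_by = (571500×0.000601 − 32970×0.00823) / (0.09) = 800.8 J.
W_on_gas = −W_by = -800.8 J.

W ≈ -0.801 kJ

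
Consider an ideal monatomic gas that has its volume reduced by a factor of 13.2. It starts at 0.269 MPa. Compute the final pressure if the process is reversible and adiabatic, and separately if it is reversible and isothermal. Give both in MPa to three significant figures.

For a monatomic ideal gas γ = 5/3.
Isothermal: P₂ = P₁(V₁/V₂) = 0.269×13.2 = 3.551 MPa.
Adiabatic: P₂ = P₁(V₁/V₂)^γ = 0.269×13.2^(5/3) = 19.83 MPa.

adiabatic: 19.8 MPa; isothermal: 3.55 MPa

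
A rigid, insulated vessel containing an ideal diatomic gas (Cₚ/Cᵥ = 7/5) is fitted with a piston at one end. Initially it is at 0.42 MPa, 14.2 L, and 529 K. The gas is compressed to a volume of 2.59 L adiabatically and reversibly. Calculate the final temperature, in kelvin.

T₂ ≈ 1040 K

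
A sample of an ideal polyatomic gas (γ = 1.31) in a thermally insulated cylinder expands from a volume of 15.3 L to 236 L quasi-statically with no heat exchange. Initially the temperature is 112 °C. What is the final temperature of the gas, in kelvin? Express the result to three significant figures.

For a reversible adiabat TV^(γ−1) is constant, so T₂ = T₁ (V₁/V₂)^(γ−1).
T₁ = 112 °C = 385.1 K.
T₂ = 385.1 × (15.3/236)^(0.31) = 164.9 K.

T₂ ≈ 165 K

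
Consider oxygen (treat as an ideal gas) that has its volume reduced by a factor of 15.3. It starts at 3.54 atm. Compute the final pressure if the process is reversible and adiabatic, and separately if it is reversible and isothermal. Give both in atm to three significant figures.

adiabatic: 161 atm; isothermal: 54.2 atm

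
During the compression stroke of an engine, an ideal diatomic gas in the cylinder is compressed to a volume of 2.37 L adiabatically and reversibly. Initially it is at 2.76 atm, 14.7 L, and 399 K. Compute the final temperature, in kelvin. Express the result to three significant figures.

T₂ ≈ 828 K

Adiabatic: T₁V₁^(γ−1) = T₂V₂^(γ−1) ⇒ T₂ = T₁ (V₁/V₂)^(γ−1).
γ = 7/5 for a diatomic ideal gas.
T₂ = 399 × (14.7/2.37)^(2/5) = 827.9 K.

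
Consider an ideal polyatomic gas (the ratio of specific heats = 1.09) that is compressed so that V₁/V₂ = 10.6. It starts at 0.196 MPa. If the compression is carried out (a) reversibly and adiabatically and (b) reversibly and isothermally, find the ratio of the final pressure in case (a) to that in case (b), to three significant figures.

Isothermal: P_b = P₁(V₁/V₂) = 0.196×10.6.
Adiabatic: P_a = P₁(V₁/V₂)^γ = 0.196×10.6^(1.09).
P_a/P_b = (V₁/V₂)^(γ−1) = 10.6^(0.09) = 1.237.

P_adiabatic / P_isothermal ≈ 1.24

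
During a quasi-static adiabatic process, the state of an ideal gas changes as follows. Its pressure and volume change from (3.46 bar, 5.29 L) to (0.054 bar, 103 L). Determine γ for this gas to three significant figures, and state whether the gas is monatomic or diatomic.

PV^γ = const ⇒ γ = ln(P₂/P₁) / ln(V₁/V₂).
γ = ln(0.054/3.46) / ln(5.29/103) = 1.401.
γ ≈ 1.40 is close to 7/5, so the gas is diatomic.

γ ≈ 1.40; diatomic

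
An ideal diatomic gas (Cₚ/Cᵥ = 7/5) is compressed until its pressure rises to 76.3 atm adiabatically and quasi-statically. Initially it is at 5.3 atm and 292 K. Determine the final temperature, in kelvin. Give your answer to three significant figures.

T₂ ≈ 626 K

Adiabatic: T₂/T₁ = (P₂/P₁)^((γ−1)/γ).
T₂ = 292 × (76.3/5.3)^(2/7) = 625.6 K.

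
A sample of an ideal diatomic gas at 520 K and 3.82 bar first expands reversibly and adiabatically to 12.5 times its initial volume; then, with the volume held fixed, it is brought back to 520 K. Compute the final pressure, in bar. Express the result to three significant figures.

P₃ ≈ 0.306 bar

For a diatomic ideal gas γ = 7/5.
Adiabatic step (PV^γ = const): P₂ = 3.82×(1/12.5)^(7/5) = 0.1113 bar; T₂ = 520×(1/12.5)^(2/5) = 189.3 K.
Isochoric: P₃ = P₂(T₃/T₂) = 0.1113 × (520/189.3) = 0.3056 bar.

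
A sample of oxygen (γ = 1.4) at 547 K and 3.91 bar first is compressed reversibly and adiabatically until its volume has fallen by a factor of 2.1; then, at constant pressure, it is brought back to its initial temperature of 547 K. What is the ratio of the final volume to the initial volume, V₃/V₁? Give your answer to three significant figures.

V₃/V₁ ≈ 0.354

Adiabatic step: V₂/V₁ = 0.4762; T₂ = T₁·2.1^(0.4) = 736 K.
Isobaric step: V₃/V₂ = T₃/T₂ = 547/736.
V₃/V₁ = (V₂/V₁)(V₃/V₂) = 0.4762 × (547/736) = 0.3539.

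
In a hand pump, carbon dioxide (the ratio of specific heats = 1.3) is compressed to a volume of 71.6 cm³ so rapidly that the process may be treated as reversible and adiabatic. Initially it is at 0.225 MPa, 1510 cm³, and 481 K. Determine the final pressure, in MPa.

Since PV^γ is constant along a reversible adiabat, P₂ = P₁ (V₁/V₂)^γ.
P₂ = 0.225 × (1510/71.6)^(1.3) = 11.84 MPa.

P₂ ≈ 11.8 MPa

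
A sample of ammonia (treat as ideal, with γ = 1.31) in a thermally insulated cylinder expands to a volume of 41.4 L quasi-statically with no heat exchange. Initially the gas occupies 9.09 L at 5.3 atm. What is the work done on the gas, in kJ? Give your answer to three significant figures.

W ≈ -5.90 kJ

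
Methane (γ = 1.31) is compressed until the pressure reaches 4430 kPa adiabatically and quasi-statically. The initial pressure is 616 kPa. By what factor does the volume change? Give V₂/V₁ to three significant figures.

From PV^γ = const, V₂/V₁ = (P₁/P₂)^(1/γ).
V₂/V₁ = (616/4430)^(0.763) = 0.2218.

V₂/V₁ ≈ 0.222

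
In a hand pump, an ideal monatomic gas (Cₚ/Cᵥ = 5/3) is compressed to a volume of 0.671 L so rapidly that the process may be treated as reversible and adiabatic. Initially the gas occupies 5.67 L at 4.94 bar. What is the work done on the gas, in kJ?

W ≈ 13.2 kJ

P₂ = P₁(V₁/V₂)^γ = 4.94×(5.67/0.671)^(5/3) = 173.2 bar.
For a reversible adiabat, W_by_gas = (P₁V₁ − P₂V₂)/(γ−1).
W_by = (494000×0.00567 − 1.732×10^7×0.000671) / (2/3) = -13230 J.
W_on_gas = −W_by = 13230 J.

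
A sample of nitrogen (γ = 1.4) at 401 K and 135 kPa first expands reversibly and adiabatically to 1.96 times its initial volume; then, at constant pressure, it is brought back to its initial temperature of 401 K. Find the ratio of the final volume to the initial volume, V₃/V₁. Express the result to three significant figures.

Adiabatic step: V₂/V₁ = 1.96; T₂ = T₁·(1/1.96)^(0.4) = 306.4 K.
Isobaric step: V₃/V₂ = T₃/T₂ = 401/306.4.
V₃/V₁ = (V₂/V₁)(V₃/V₂) = 1.96 × (401/306.4) = 2.565.

V₃/V₁ ≈ 2.57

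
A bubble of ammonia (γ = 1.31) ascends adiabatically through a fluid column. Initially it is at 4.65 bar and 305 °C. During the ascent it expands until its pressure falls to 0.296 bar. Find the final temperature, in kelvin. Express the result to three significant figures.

Along an adiabat T P^((1−γ)/γ) is constant, so T₂ = T₁ (P₂/P₁)^((γ−1)/γ).
T₁ = 305 °C = 578.1 K.
T₂ = 578.1 × (0.296/4.65)^(0.237) = 301.3 K.

T₂ ≈ 301 K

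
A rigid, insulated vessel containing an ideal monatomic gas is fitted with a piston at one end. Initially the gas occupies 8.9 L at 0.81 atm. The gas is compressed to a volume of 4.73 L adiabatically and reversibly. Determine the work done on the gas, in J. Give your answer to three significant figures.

W ≈ 574 J

γ = 5/3 for a monatomic ideal gas.
P₂ = P₁(V₁/V₂)^γ = 0.81×(8.9/4.73)^(5/3) = 2.323 atm.
For a reversible adiabat, W_by_gas = (P₁V₁ − P₂V₂)/(γ−1).
W_by = (82070×0.0089 − 235400×0.00473) / (2/3) = -574.3 J.
W_on_gas = −W_by = 574.3 J.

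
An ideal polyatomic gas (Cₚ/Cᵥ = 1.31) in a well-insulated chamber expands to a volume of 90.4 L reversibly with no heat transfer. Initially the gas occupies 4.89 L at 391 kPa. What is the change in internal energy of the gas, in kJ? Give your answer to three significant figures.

P₂ = P₁(V₁/V₂)^γ = 391×(4.89/90.4)^(1.31) = 8.562 kPa.
For a reversible adiabat, W_by_gas = (P₁V₁ − P₂V₂)/(γ−1).
W_by = (391000×0.00489 − 8562×0.0904) / (0.31) = 3671 J.
Q = 0 ⇒ ΔU = −W_by = -3671 J.

ΔU ≈ -3.67 kJ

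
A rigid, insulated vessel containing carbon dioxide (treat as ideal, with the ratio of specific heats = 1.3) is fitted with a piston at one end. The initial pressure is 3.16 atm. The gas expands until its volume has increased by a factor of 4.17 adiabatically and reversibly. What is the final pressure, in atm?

P₂ ≈ 0.494 atm

Adiabatic: P₁V₁^γ = P₂V₂^γ ⇒ P₂ = P₁ (V₁/V₂)^γ.
P₂ = 3.16 × (1/4.17)^(1.3) = 0.4938 atm.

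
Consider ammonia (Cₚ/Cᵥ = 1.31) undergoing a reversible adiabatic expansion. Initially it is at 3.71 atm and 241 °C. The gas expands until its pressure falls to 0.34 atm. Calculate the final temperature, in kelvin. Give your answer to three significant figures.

T₂ ≈ 292 K

Adiabatic: T₂/T₁ = (P₂/P₁)^((γ−1)/γ).
T₁ = 241 °C = 514.1 K.
T₂ = 514.1 × (0.34/3.71)^(0.237) = 292.1 K.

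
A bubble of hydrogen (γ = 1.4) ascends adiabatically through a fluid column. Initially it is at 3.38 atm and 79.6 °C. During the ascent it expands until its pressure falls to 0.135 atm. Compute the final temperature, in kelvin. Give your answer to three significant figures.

Along an adiabat T P^((1−γ)/γ) is constant, so T₂ = T₁ (P₂/P₁)^((γ−1)/γ).
T₁ = 79.6 °C = 352.8 K.
T₂ = 352.8 × (0.135/3.38)^(0.286) = 140.6 K.

T₂ ≈ 141 K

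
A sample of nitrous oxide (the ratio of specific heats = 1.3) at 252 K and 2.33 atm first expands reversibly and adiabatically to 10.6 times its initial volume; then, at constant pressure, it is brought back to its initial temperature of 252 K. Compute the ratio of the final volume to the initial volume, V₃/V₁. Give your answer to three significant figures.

Adiabatic step: V₂/V₁ = 10.6; T₂ = T₁·(1/10.6)^(0.3) = 124.1 K.
Isobaric step: V₃/V₂ = T₃/T₂ = 252/124.1.
V₃/V₁ = (V₂/V₁)(V₃/V₂) = 10.6 × (252/124.1) = 21.52.

V₃/V₁ ≈ 21.5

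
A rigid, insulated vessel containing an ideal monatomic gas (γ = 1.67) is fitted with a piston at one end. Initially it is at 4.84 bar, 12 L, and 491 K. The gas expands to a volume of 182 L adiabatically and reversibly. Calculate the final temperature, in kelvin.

For a reversible adiabat TV^(γ−1) is constant, so T₂ = T₁ (V₁/V₂)^(γ−1).
T₂ = 491 × (12/182)^(0.67) = 79.41 K.

T₂ ≈ 79.4 K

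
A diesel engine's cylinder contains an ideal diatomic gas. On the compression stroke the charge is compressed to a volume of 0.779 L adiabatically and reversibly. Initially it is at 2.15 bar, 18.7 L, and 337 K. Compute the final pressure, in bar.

Since PV^γ is constant along a reversible adiabat, P₂ = P₁ (V₁/V₂)^γ.
γ = 7/5 for a diatomic ideal gas.
P₂ = 2.15 × (18.7/0.779)^(7/5) = 184 bar.

P₂ ≈ 184 bar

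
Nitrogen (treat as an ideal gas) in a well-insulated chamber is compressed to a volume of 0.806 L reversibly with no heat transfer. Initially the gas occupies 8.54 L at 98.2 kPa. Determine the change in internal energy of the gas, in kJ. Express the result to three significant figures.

γ = 7/5 for a diatomic ideal gas.
P₂ = P₁(V₁/V₂)^γ = 98.2×(8.54/0.806)^(7/5) = 2675 kPa.
For a reversible adiabat, W_by_gas = (P₁V₁ − P₂V₂)/(γ−1).
W_by = (98200×0.00854 − 2.675×10^6×0.000806) / (2/5) = -3293 J.
Q = 0 ⇒ ΔU = −W_by = 3293 J.

ΔU ≈ 3.29 kJ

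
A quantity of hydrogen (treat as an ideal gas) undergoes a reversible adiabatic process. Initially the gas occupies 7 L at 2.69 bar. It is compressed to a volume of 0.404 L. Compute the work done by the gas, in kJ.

W ≈ -10.0 kJ

γ = 7/5 for a diatomic ideal gas.
P₂ = P₁(V₁/V₂)^γ = 2.69×(7/0.404)^(7/5) = 145.9 bar.
For a reversible adiabat, W_by_gas = (P₁V₁ − P₂V₂)/(γ−1).
W_by = (269000×0.007 − 1.459×10^7×0.000404) / (2/5) = -10030 J.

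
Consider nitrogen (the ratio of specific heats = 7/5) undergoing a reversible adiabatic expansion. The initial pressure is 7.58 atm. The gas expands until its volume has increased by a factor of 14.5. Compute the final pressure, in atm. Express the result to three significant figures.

P₂ ≈ 0.179 atm

Adiabatic: P₁V₁^γ = P₂V₂^γ ⇒ P₂ = P₁ (V₁/V₂)^γ.
P₂ = 7.58 × (1/14.5)^(7/5) = 0.1794 atm.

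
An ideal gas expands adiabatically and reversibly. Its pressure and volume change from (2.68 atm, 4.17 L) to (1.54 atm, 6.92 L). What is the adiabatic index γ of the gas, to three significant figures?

PV^γ = const ⇒ γ = ln(P₂/P₁) / ln(V₁/V₂).
γ = ln(1.54/2.68) / ln(4.17/6.92) = 1.094.

γ ≈ 1.09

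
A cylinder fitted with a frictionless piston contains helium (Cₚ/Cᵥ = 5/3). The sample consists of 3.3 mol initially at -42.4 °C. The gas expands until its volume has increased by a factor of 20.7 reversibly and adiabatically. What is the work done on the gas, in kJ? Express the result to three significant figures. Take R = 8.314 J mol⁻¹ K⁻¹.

Adiabatic: T₁V₁^(γ−1) = T₂V₂^(γ−1) ⇒ T₂ = T₁ (V₁/V₂)^(γ−1).
T₁ = -42.4 °C = 230.7 K.
T₂ = 230.7 × (1/20.7)^(2/3) = 30.61 K.
Q = 0, so ΔU = W_on_gas = nCᵥΔT with Cᵥ = R/(γ−1) = 12.47 J/(mol·K).
ΔU = 3.3 × 12.47 × (30.61 − 230.7) = -8237 J.

W ≈ -8.24 kJ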